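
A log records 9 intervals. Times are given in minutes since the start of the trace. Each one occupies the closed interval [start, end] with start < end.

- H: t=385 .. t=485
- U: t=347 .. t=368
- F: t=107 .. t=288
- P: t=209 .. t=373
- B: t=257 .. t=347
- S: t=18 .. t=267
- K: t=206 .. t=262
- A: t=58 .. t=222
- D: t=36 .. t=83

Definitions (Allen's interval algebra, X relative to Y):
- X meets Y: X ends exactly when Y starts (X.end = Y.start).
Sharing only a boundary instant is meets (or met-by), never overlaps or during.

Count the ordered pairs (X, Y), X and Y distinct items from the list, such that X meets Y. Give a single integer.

Checking all 72 ordered pairs for relation 'meets'; matching pairs in alphabetical order:
(B, U): B meets U ✓
Count: 1.

1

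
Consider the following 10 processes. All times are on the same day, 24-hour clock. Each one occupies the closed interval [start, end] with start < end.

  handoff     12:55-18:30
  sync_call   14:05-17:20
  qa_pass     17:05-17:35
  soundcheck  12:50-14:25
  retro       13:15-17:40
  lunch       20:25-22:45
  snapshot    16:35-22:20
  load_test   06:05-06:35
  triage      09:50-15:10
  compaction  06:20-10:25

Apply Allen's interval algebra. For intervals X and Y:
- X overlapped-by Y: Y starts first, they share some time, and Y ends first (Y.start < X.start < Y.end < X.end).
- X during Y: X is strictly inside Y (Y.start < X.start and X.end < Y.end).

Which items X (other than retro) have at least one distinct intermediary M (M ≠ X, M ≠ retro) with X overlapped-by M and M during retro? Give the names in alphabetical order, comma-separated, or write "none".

qa_pass, snapshot

Target retro = [13:15, 17:40].
Intermediaries M with M during retro: qa_pass, sync_call.
Via qa_pass — items with X overlapped-by qa_pass: none.
Via sync_call — items with X overlapped-by sync_call: qa_pass, snapshot.
Union: qa_pass, snapshot.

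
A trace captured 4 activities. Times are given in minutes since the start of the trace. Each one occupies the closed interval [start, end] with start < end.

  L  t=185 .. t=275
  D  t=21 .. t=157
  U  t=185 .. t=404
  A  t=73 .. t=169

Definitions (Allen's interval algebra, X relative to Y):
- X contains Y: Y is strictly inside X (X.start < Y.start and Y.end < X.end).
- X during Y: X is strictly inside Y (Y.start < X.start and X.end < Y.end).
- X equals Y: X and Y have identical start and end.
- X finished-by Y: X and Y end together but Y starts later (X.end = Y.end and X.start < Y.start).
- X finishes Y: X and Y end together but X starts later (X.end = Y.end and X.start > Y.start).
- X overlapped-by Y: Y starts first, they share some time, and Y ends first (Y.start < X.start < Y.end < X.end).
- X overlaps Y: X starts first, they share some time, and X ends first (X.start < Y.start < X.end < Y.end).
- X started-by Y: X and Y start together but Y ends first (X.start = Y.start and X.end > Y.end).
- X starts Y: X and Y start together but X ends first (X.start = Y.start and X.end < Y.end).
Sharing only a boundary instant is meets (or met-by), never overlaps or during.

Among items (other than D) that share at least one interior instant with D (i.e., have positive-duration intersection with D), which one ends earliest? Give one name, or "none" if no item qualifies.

Target D = [t=21, t=157].
A [t=73, t=169] → overlapped-by → candidate.
L [t=185, t=275] → after → excluded.
U [t=185, t=404] → after → excluded.
Among candidates, earliest end is t=169 → A.

A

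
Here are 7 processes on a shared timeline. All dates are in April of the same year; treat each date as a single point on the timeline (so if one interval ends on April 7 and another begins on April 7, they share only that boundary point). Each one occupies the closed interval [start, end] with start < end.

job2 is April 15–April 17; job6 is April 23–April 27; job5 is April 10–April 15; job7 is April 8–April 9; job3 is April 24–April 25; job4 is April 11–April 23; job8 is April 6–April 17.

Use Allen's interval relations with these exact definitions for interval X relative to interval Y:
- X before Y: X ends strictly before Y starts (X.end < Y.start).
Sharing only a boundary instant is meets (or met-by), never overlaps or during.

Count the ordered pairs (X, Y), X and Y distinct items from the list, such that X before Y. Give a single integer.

12

Checking all 42 ordered pairs for relation 'before'; matching pairs in alphabetical order:
(job2, job3): job2 before job3 ✓
(job2, job6): job2 before job6 ✓
(job4, job3): job4 before job3 ✓
(job5, job3): job5 before job3 ✓
(job5, job6): job5 before job6 ✓
(job7, job2): job7 before job2 ✓
(job7, job3): job7 before job3 ✓
(job7, job4): job7 before job4 ✓
(job7, job5): job7 before job5 ✓
(job7, job6): job7 before job6 ✓
(job8, job3): job8 before job3 ✓
(job8, job6): job8 before job6 ✓
Count: 12.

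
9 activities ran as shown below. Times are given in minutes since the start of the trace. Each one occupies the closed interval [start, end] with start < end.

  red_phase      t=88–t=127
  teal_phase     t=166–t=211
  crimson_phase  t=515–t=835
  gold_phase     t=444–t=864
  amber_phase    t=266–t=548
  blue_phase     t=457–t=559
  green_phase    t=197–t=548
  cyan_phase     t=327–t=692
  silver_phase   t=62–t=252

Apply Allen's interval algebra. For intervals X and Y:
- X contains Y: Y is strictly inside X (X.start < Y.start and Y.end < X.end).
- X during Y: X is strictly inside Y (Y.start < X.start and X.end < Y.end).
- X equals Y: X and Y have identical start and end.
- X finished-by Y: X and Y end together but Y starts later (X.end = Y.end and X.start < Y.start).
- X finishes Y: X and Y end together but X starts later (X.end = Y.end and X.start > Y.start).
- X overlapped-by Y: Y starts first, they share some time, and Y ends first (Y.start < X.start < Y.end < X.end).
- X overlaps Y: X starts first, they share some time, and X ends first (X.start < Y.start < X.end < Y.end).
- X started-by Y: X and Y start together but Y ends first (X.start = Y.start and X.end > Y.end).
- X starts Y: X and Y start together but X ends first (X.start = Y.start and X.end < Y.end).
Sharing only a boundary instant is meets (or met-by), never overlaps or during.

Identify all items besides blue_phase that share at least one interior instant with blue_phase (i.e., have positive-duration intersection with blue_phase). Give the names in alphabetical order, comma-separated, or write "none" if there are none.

Target blue_phase = [t=457, t=559].
amber_phase [t=266, t=548] → overlaps → yes.
crimson_phase [t=515, t=835] → overlapped-by → yes.
cyan_phase [t=327, t=692] → contains → yes.
gold_phase [t=444, t=864] → contains → yes.
green_phase [t=197, t=548] → overlaps → yes.
red_phase [t=88, t=127] → before → no.
silver_phase [t=62, t=252] → before → no.
teal_phase [t=166, t=211] → before → no.
Result: amber_phase, crimson_phase, cyan_phase, gold_phase, green_phase.

amber_phase, crimson_phase, cyan_phase, gold_phase, green_phase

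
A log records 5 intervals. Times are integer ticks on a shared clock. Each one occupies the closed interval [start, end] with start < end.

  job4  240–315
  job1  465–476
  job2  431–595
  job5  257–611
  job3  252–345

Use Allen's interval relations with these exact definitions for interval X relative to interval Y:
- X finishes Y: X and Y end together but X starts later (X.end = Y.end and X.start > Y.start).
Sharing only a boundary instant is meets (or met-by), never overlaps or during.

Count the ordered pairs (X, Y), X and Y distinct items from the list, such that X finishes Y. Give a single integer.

Checking all 20 ordered pairs for relation 'finishes'; matching pairs in alphabetical order:
No pair satisfies it.
Count: 0.

0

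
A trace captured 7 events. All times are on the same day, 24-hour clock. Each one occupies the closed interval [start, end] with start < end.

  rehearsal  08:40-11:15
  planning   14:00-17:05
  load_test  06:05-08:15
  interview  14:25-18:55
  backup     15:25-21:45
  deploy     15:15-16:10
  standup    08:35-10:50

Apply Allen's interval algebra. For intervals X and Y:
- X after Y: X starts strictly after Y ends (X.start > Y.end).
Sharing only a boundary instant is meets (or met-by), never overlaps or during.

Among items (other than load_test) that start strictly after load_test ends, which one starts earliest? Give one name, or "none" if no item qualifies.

Target load_test = [06:05, 08:15].
backup [15:25, 21:45] → after → candidate.
deploy [15:15, 16:10] → after → candidate.
interview [14:25, 18:55] → after → candidate.
planning [14:00, 17:05] → after → candidate.
rehearsal [08:40, 11:15] → after → candidate.
standup [08:35, 10:50] → after → candidate.
Among candidates, earliest start is 08:35 → standup.

standup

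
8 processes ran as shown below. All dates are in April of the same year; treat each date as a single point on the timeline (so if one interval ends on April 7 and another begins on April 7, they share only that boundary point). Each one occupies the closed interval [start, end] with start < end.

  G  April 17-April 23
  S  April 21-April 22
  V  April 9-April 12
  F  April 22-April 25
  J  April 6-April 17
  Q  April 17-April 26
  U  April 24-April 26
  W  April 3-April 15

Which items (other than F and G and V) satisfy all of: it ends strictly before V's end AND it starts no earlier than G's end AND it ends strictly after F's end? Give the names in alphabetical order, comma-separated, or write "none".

none

Conditions: its end is strictly before V's end (X.end < April 12) AND its start is no earlier than G's end (X.start >= April 23) AND its end is strictly after F's end (X.end > April 25).
J: end April 17 < April 12? ✗; start April 6 >= April 23? ✗; end April 17 > April 25? ✗ → no.
Q: end April 26 < April 12? ✗; start April 17 >= April 23? ✗; end April 26 > April 25? ✓ → no.
S: end April 22 < April 12? ✗; start April 21 >= April 23? ✗; end April 22 > April 25? ✗ → no.
U: end April 26 < April 12? ✗; start April 24 >= April 23? ✓; end April 26 > April 25? ✓ → no.
W: end April 15 < April 12? ✗; start April 3 >= April 23? ✗; end April 15 > April 25? ✗ → no.
Result: none.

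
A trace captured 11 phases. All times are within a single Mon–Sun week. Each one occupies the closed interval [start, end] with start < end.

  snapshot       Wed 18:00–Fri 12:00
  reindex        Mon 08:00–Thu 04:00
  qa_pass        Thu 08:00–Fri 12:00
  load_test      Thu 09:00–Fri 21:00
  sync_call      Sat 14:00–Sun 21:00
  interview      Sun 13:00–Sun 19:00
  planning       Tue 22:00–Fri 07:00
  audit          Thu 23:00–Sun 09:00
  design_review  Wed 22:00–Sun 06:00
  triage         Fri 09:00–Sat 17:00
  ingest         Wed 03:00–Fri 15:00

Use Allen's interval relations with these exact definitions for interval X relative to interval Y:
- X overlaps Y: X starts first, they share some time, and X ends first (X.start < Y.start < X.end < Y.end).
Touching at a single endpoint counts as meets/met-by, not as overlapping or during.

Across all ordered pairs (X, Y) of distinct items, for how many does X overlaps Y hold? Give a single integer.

27

Checking all 110 ordered pairs for relation 'overlaps'; matching pairs in alphabetical order:
(audit, sync_call): audit overlaps sync_call ✓
(design_review, audit): design_review overlaps audit ✓
(design_review, sync_call): design_review overlaps sync_call ✓
(ingest, audit): ingest overlaps audit ✓
(ingest, design_review): ingest overlaps design_review ✓
(ingest, load_test): ingest overlaps load_test ✓
(ingest, triage): ingest overlaps triage ✓
(load_test, audit): load_test overlaps audit ✓
(load_test, triage): load_test overlaps triage ✓
(planning, audit): planning overlaps audit ✓
(planning, design_review): planning overlaps design_review ✓
(planning, ingest): planning overlaps ingest ✓
(planning, load_test): planning overlaps load_test ✓
(planning, qa_pass): planning overlaps qa_pass ✓
(planning, snapshot): planning overlaps snapshot ✓
(qa_pass, audit): qa_pass overlaps audit ✓
(qa_pass, load_test): qa_pass overlaps load_test ✓
(qa_pass, triage): qa_pass overlaps triage ✓
(reindex, design_review): reindex overlaps design_review ✓
(reindex, ingest): reindex overlaps ingest ✓
(reindex, planning): reindex overlaps planning ✓
(reindex, snapshot): reindex overlaps snapshot ✓
(snapshot, audit): snapshot overlaps audit ✓
(snapshot, design_review): snapshot overlaps design_review ✓
... plus 3 further pairs not listed.
Count: 27.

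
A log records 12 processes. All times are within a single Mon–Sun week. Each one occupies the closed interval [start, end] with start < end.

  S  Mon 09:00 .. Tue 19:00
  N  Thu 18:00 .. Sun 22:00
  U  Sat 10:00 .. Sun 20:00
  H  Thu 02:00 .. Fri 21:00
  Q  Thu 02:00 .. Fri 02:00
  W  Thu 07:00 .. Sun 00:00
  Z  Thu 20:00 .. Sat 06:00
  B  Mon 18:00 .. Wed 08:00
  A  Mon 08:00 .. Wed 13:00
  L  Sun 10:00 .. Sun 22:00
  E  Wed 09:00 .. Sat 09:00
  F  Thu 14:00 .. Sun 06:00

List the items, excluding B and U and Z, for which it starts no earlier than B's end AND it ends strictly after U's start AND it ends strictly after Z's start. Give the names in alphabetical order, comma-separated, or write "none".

F, L, N, W

Conditions: its start is no earlier than B's end (X.start >= Wed 08:00) AND its end is strictly after U's start (X.end > Sat 10:00) AND its end is strictly after Z's start (X.end > Thu 20:00).
A: start Mon 08:00 >= Wed 08:00? ✗; end Wed 13:00 > Sat 10:00? ✗; end Wed 13:00 > Thu 20:00? ✗ → no.
E: start Wed 09:00 >= Wed 08:00? ✓; end Sat 09:00 > Sat 10:00? ✗; end Sat 09:00 > Thu 20:00? ✓ → no.
F: start Thu 14:00 >= Wed 08:00? ✓; end Sun 06:00 > Sat 10:00? ✓; end Sun 06:00 > Thu 20:00? ✓ → yes.
H: start Thu 02:00 >= Wed 08:00? ✓; end Fri 21:00 > Sat 10:00? ✗; end Fri 21:00 > Thu 20:00? ✓ → no.
L: start Sun 10:00 >= Wed 08:00? ✓; end Sun 22:00 > Sat 10:00? ✓; end Sun 22:00 > Thu 20:00? ✓ → yes.
N: start Thu 18:00 >= Wed 08:00? ✓; end Sun 22:00 > Sat 10:00? ✓; end Sun 22:00 > Thu 20:00? ✓ → yes.
Q: start Thu 02:00 >= Wed 08:00? ✓; end Fri 02:00 > Sat 10:00? ✗; end Fri 02:00 > Thu 20:00? ✓ → no.
S: start Mon 09:00 >= Wed 08:00? ✗; end Tue 19:00 > Sat 10:00? ✗; end Tue 19:00 > Thu 20:00? ✗ → no.
W: start Thu 07:00 >= Wed 08:00? ✓; end Sun 00:00 > Sat 10:00? ✓; end Sun 00:00 > Thu 20:00? ✓ → yes.
Result: F, L, N, W.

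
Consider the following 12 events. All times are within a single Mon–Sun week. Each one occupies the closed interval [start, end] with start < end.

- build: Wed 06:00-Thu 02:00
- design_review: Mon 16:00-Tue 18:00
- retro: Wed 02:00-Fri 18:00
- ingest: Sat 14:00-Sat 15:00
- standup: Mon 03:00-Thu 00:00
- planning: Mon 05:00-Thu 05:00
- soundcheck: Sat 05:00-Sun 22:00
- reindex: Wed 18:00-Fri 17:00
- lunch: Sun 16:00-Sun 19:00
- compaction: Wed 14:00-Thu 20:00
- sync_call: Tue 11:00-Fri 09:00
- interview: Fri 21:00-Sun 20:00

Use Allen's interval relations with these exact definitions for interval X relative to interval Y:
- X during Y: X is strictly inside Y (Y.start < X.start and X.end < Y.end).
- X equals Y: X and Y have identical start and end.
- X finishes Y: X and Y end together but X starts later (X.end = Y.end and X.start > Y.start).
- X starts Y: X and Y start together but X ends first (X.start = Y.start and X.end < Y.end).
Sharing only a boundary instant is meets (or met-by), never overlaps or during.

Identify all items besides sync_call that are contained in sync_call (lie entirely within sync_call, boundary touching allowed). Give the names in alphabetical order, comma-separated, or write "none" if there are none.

Target sync_call = [Tue 11:00, Fri 09:00].
build [Wed 06:00, Thu 02:00] → during → yes.
compaction [Wed 14:00, Thu 20:00] → during → yes.
design_review [Mon 16:00, Tue 18:00] → overlaps → no.
ingest [Sat 14:00, Sat 15:00] → after → no.
interview [Fri 21:00, Sun 20:00] → after → no.
lunch [Sun 16:00, Sun 19:00] → after → no.
planning [Mon 05:00, Thu 05:00] → overlaps → no.
reindex [Wed 18:00, Fri 17:00] → overlapped-by → no.
retro [Wed 02:00, Fri 18:00] → overlapped-by → no.
soundcheck [Sat 05:00, Sun 22:00] → after → no.
standup [Mon 03:00, Thu 00:00] → overlaps → no.
Result: build, compaction.

build, compaction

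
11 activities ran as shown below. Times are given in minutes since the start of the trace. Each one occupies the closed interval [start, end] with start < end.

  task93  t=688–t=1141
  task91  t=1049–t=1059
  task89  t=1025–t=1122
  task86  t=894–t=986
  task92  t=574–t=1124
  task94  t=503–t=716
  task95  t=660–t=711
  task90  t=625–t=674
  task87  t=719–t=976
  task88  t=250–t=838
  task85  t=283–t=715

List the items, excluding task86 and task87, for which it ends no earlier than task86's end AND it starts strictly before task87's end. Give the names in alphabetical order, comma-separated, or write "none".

Conditions: its end is no earlier than task86's end (X.end >= t=986) AND its start is strictly before task87's end (X.start < t=976).
task85: end t=715 >= t=986? ✗; start t=283 < t=976? ✓ → no.
task88: end t=838 >= t=986? ✗; start t=250 < t=976? ✓ → no.
task89: end t=1122 >= t=986? ✓; start t=1025 < t=976? ✗ → no.
task90: end t=674 >= t=986? ✗; start t=625 < t=976? ✓ → no.
task91: end t=1059 >= t=986? ✓; start t=1049 < t=976? ✗ → no.
task92: end t=1124 >= t=986? ✓; start t=574 < t=976? ✓ → yes.
task93: end t=1141 >= t=986? ✓; start t=688 < t=976? ✓ → yes.
task94: end t=716 >= t=986? ✗; start t=503 < t=976? ✓ → no.
task95: end t=711 >= t=986? ✗; start t=660 < t=976? ✓ → no.
Result: task92, task93.

task92, task93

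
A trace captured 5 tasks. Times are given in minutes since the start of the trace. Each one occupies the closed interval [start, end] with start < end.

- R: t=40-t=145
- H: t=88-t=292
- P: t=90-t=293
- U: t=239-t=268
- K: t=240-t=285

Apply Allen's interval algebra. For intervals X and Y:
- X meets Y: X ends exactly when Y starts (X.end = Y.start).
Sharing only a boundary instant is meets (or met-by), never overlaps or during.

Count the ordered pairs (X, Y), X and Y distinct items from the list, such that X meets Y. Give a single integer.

0

Checking all 20 ordered pairs for relation 'meets'; matching pairs in alphabetical order:
No pair satisfies it.
Count: 0.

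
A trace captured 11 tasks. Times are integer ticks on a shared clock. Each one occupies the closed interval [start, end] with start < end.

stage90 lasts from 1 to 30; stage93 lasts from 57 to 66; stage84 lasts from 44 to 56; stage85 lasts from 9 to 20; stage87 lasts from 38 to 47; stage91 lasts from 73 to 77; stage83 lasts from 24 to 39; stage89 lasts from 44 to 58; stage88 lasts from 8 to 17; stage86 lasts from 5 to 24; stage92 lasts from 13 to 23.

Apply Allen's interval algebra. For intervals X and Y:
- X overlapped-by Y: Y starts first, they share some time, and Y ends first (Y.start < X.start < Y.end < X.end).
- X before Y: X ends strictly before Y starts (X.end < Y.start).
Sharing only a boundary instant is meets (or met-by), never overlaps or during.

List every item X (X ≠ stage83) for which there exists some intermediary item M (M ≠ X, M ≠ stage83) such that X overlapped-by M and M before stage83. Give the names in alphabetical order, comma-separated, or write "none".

stage85, stage92

Target stage83 = [24, 39].
Intermediaries M with M before stage83: stage85, stage88, stage92.
Via stage85 — items with X overlapped-by stage85: stage92.
Via stage88 — items with X overlapped-by stage88: stage85, stage92.
Via stage92 — items with X overlapped-by stage92: none.
Union: stage85, stage92.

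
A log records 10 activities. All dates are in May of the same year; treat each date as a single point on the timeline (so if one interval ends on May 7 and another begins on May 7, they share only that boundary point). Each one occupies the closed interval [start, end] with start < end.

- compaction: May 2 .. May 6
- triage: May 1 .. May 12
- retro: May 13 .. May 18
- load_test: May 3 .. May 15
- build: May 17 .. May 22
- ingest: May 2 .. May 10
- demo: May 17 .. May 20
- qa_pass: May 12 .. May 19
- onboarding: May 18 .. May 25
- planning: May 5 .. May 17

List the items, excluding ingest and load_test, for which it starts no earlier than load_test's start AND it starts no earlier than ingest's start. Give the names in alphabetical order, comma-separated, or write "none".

Conditions: its start is no earlier than load_test's start (X.start >= May 3) AND its start is no earlier than ingest's start (X.start >= May 2).
build: start May 17 >= May 3? ✓; start May 17 >= May 2? ✓ → yes.
compaction: start May 2 >= May 3? ✗; start May 2 >= May 2? ✓ → no.
demo: start May 17 >= May 3? ✓; start May 17 >= May 2? ✓ → yes.
onboarding: start May 18 >= May 3? ✓; start May 18 >= May 2? ✓ → yes.
planning: start May 5 >= May 3? ✓; start May 5 >= May 2? ✓ → yes.
qa_pass: start May 12 >= May 3? ✓; start May 12 >= May 2? ✓ → yes.
retro: start May 13 >= May 3? ✓; start May 13 >= May 2? ✓ → yes.
triage: start May 1 >= May 3? ✗; start May 1 >= May 2? ✗ → no.
Result: build, demo, onboarding, planning, qa_pass, retro.

build, demo, onboarding, planning, qa_pass, retro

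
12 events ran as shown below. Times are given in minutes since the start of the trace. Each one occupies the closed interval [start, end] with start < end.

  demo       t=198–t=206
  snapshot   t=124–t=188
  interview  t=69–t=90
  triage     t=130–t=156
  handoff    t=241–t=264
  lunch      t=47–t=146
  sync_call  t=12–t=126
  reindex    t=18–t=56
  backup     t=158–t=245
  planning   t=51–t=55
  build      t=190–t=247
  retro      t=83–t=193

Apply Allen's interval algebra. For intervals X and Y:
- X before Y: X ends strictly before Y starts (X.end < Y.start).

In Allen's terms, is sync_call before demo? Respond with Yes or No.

Yes

sync_call = [t=12, t=126], demo = [t=198, t=206].
Actual relation of sync_call to demo: before.
Asked whether 'before' holds → Yes.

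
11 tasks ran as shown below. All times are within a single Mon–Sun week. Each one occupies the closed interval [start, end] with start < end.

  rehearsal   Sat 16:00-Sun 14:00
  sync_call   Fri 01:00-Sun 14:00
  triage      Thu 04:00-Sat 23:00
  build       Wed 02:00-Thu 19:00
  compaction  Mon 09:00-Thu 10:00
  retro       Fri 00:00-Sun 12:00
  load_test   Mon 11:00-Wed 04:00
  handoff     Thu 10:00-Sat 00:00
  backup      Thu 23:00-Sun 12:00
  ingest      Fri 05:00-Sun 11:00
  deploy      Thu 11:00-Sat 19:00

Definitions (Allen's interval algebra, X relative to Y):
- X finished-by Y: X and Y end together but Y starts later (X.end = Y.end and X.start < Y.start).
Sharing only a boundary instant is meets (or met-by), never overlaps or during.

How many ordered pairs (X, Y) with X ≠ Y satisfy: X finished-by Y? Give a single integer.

2

Checking all 110 ordered pairs for relation 'finished-by'; matching pairs in alphabetical order:
(backup, retro): backup finished-by retro ✓
(sync_call, rehearsal): sync_call finished-by rehearsal ✓
Count: 2.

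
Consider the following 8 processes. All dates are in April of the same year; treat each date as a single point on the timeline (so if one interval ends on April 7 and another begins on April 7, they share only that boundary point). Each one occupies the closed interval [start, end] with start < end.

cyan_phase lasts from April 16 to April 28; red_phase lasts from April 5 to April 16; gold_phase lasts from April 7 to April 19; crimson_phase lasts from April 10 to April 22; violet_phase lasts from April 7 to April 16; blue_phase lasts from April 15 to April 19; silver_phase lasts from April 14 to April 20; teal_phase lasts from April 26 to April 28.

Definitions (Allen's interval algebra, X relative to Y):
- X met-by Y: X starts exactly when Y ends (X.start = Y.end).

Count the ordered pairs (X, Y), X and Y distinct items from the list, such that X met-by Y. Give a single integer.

2

Checking all 56 ordered pairs for relation 'met-by'; matching pairs in alphabetical order:
(cyan_phase, red_phase): cyan_phase met-by red_phase ✓
(cyan_phase, violet_phase): cyan_phase met-by violet_phase ✓
Count: 2.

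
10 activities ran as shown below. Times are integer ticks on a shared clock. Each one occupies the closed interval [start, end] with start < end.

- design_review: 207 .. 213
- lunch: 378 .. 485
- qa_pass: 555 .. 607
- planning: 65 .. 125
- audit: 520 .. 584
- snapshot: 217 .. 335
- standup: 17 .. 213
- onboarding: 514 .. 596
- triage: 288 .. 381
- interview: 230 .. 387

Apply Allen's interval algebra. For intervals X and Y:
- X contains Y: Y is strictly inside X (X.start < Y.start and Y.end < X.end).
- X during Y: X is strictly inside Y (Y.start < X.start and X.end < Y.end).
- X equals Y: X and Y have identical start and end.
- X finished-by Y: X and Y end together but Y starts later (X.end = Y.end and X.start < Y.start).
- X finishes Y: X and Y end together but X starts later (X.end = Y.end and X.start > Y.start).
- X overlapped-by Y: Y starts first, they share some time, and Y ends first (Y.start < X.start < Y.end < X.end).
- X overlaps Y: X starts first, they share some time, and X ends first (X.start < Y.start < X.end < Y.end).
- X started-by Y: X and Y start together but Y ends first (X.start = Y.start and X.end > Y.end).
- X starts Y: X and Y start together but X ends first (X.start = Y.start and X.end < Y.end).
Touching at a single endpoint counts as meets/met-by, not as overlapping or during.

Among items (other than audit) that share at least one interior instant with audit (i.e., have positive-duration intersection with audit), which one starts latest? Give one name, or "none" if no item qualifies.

Target audit = [520, 584].
design_review [207, 213] → before → excluded.
interview [230, 387] → before → excluded.
lunch [378, 485] → before → excluded.
onboarding [514, 596] → contains → candidate.
planning [65, 125] → before → excluded.
qa_pass [555, 607] → overlapped-by → candidate.
snapshot [217, 335] → before → excluded.
standup [17, 213] → before → excluded.
triage [288, 381] → before → excluded.
Among candidates, latest start is 555 → qa_pass.

qa_pass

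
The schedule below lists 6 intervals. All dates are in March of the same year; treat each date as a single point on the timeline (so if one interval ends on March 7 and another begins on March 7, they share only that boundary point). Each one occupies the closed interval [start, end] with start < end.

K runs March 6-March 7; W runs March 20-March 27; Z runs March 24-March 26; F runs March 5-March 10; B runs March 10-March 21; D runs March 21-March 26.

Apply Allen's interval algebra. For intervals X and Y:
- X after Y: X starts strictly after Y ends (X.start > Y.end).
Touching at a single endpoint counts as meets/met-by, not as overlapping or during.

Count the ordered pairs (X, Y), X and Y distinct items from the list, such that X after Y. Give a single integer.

Checking all 30 ordered pairs for relation 'after'; matching pairs in alphabetical order:
(B, K): B after K ✓
(D, F): D after F ✓
(D, K): D after K ✓
(W, F): W after F ✓
(W, K): W after K ✓
(Z, B): Z after B ✓
(Z, F): Z after F ✓
(Z, K): Z after K ✓
Count: 8.

8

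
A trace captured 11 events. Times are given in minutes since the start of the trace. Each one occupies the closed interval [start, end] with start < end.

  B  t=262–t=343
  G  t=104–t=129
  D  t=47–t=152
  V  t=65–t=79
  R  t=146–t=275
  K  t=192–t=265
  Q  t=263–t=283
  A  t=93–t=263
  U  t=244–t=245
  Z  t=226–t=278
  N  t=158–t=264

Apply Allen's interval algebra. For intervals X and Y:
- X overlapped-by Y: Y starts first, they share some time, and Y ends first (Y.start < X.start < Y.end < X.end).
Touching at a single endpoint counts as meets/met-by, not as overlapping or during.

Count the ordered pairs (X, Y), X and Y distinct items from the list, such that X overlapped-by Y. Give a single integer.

Checking all 110 ordered pairs for relation 'overlapped-by'; matching pairs in alphabetical order:
(A, D): A overlapped-by D ✓
(B, A): B overlapped-by A ✓
(B, K): B overlapped-by K ✓
(B, N): B overlapped-by N ✓
(B, R): B overlapped-by R ✓
(B, Z): B overlapped-by Z ✓
(K, A): K overlapped-by A ✓
(K, N): K overlapped-by N ✓
(N, A): N overlapped-by A ✓
(Q, K): Q overlapped-by K ✓
(Q, N): Q overlapped-by N ✓
(Q, R): Q overlapped-by R ✓
(Q, Z): Q overlapped-by Z ✓
(R, A): R overlapped-by A ✓
(R, D): R overlapped-by D ✓
(Z, A): Z overlapped-by A ✓
(Z, K): Z overlapped-by K ✓
(Z, N): Z overlapped-by N ✓
(Z, R): Z overlapped-by R ✓
Count: 19.

19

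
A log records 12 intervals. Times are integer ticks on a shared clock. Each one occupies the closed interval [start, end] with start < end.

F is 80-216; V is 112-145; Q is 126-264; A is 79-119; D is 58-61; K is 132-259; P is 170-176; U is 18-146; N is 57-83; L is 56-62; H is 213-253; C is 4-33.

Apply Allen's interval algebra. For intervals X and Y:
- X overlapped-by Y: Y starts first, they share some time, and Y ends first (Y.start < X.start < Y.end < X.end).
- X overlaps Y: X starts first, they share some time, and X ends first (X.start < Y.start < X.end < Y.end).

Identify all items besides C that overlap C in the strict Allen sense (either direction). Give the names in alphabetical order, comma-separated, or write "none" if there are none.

U

Target C = [4, 33].
A [79, 119] → after → no.
D [58, 61] → after → no.
F [80, 216] → after → no.
H [213, 253] → after → no.
K [132, 259] → after → no.
L [56, 62] → after → no.
N [57, 83] → after → no.
P [170, 176] → after → no.
Q [126, 264] → after → no.
U [18, 146] → overlapped-by → yes.
V [112, 145] → after → no.
Result: U.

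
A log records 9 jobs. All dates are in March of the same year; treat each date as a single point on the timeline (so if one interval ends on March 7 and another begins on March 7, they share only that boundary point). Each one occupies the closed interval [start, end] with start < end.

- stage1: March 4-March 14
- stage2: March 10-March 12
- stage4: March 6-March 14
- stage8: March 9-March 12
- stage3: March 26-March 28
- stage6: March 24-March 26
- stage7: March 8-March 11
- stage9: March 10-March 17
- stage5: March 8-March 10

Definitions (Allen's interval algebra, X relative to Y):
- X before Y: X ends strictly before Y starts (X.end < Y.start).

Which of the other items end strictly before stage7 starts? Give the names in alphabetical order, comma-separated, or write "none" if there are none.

none

Target stage7 = [March 8, March 11].
stage1 [March 4, March 14] → contains → no.
stage2 [March 10, March 12] → overlapped-by → no.
stage3 [March 26, March 28] → after → no.
stage4 [March 6, March 14] → contains → no.
stage5 [March 8, March 10] → starts → no.
stage6 [March 24, March 26] → after → no.
stage8 [March 9, March 12] → overlapped-by → no.
stage9 [March 10, March 17] → overlapped-by → no.
Result: none.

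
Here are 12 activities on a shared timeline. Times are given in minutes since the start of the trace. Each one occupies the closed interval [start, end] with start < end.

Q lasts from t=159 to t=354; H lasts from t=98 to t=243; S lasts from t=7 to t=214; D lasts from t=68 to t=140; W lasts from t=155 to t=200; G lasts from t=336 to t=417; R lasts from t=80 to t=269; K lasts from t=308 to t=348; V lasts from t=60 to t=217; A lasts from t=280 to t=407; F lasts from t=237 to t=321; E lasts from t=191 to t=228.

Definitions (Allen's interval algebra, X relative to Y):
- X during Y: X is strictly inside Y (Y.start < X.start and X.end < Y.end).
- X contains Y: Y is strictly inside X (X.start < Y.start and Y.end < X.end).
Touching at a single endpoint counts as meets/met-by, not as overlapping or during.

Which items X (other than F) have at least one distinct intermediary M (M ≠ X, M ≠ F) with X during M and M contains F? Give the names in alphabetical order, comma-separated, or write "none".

E, K

Target F = [t=237, t=321].
Intermediaries M with M contains F: Q.
Via Q — items with X during Q: E, K.
Union: E, K.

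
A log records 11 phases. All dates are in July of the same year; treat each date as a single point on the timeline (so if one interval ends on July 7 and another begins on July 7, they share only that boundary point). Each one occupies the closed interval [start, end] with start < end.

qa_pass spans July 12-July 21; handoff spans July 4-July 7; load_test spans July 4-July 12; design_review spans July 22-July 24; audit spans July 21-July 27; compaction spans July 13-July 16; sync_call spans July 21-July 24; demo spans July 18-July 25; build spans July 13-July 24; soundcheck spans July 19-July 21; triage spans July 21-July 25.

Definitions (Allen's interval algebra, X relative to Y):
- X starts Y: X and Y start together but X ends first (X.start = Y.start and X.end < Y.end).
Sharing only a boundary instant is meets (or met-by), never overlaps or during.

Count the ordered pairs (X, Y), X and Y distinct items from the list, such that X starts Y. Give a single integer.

5

Checking all 110 ordered pairs for relation 'starts'; matching pairs in alphabetical order:
(compaction, build): compaction starts build ✓
(handoff, load_test): handoff starts load_test ✓
(sync_call, audit): sync_call starts audit ✓
(sync_call, triage): sync_call starts triage ✓
(triage, audit): triage starts audit ✓
Count: 5.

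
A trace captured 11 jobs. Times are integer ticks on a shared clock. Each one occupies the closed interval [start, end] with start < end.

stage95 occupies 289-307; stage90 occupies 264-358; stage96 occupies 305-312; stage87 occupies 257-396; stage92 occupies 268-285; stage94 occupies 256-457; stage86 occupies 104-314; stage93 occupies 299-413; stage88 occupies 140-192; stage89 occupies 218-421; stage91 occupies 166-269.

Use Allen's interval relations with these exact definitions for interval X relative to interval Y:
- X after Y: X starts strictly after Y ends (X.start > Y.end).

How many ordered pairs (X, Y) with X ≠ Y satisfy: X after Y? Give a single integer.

14

Checking all 110 ordered pairs for relation 'after'; matching pairs in alphabetical order:
(stage87, stage88): stage87 after stage88 ✓
(stage89, stage88): stage89 after stage88 ✓
(stage90, stage88): stage90 after stage88 ✓
(stage92, stage88): stage92 after stage88 ✓
(stage93, stage88): stage93 after stage88 ✓
(stage93, stage91): stage93 after stage91 ✓
(stage93, stage92): stage93 after stage92 ✓
(stage94, stage88): stage94 after stage88 ✓
(stage95, stage88): stage95 after stage88 ✓
(stage95, stage91): stage95 after stage91 ✓
(stage95, stage92): stage95 after stage92 ✓
(stage96, stage88): stage96 after stage88 ✓
(stage96, stage91): stage96 after stage91 ✓
(stage96, stage92): stage96 after stage92 ✓
Count: 14.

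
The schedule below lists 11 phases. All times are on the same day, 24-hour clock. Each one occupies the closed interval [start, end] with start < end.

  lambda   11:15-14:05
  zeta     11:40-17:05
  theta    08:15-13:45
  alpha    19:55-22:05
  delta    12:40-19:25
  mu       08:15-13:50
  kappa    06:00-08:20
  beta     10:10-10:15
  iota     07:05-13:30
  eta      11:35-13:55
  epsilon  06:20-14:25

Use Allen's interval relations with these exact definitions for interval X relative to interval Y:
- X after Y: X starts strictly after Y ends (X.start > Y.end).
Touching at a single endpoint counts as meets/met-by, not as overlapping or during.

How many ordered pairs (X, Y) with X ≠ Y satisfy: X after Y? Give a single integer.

Checking all 110 ordered pairs for relation 'after'; matching pairs in alphabetical order:
(alpha, beta): alpha after beta ✓
(alpha, delta): alpha after delta ✓
(alpha, epsilon): alpha after epsilon ✓
(alpha, eta): alpha after eta ✓
(alpha, iota): alpha after iota ✓
(alpha, kappa): alpha after kappa ✓
(alpha, lambda): alpha after lambda ✓
(alpha, mu): alpha after mu ✓
(alpha, theta): alpha after theta ✓
(alpha, zeta): alpha after zeta ✓
(beta, kappa): beta after kappa ✓
(delta, beta): delta after beta ✓
(delta, kappa): delta after kappa ✓
(eta, beta): eta after beta ✓
(eta, kappa): eta after kappa ✓
(lambda, beta): lambda after beta ✓
(lambda, kappa): lambda after kappa ✓
(zeta, beta): zeta after beta ✓
(zeta, kappa): zeta after kappa ✓
Count: 19.

19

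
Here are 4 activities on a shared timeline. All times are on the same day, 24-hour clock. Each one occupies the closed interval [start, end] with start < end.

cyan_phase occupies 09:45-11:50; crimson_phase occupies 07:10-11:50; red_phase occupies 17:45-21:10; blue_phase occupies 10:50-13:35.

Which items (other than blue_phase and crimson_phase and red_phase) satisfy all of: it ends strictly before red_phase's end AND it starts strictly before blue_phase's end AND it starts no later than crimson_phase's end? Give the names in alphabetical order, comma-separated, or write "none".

Conditions: its end is strictly before red_phase's end (X.end < 21:10) AND its start is strictly before blue_phase's end (X.start < 13:35) AND its start is no later than crimson_phase's end (X.start <= 11:50).
cyan_phase: end 11:50 < 21:10? ✓; start 09:45 < 13:35? ✓; start 09:45 <= 11:50? ✓ → yes.
Result: cyan_phase.

cyan_phase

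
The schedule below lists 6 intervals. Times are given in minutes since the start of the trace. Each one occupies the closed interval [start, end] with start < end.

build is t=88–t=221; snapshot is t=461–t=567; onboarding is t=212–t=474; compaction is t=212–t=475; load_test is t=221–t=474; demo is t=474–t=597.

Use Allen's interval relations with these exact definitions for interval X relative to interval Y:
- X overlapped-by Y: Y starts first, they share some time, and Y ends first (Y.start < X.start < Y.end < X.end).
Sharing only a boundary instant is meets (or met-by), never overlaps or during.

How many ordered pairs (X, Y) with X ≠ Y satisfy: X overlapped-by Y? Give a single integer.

7

Checking all 30 ordered pairs for relation 'overlapped-by'; matching pairs in alphabetical order:
(compaction, build): compaction overlapped-by build ✓
(demo, compaction): demo overlapped-by compaction ✓
(demo, snapshot): demo overlapped-by snapshot ✓
(onboarding, build): onboarding overlapped-by build ✓
(snapshot, compaction): snapshot overlapped-by compaction ✓
(snapshot, load_test): snapshot overlapped-by load_test ✓
(snapshot, onboarding): snapshot overlapped-by onboarding ✓
Count: 7.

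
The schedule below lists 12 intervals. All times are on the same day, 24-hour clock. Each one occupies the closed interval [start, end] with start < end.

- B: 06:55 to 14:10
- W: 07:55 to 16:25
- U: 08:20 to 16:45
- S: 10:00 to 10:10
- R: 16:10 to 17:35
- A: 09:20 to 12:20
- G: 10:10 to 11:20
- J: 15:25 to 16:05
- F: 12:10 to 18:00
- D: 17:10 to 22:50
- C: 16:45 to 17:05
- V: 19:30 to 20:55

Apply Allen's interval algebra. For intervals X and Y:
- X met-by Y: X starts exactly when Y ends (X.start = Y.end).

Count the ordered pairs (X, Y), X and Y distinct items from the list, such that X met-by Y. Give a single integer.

2

Checking all 132 ordered pairs for relation 'met-by'; matching pairs in alphabetical order:
(C, U): C met-by U ✓
(G, S): G met-by S ✓
Count: 2.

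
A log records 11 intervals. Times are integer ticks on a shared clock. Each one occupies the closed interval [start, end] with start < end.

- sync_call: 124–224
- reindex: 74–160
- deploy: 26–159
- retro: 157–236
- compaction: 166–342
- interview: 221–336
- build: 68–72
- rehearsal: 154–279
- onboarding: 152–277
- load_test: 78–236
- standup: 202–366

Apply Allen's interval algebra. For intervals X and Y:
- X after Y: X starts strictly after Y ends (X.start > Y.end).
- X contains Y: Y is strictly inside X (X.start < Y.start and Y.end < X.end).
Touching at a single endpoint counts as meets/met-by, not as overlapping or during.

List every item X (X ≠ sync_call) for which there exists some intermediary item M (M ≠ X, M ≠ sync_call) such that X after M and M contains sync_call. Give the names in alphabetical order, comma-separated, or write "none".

Target sync_call = [124, 224].
Intermediaries M with M contains sync_call: load_test.
Via load_test — items with X after load_test: none.
Union: none.

none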